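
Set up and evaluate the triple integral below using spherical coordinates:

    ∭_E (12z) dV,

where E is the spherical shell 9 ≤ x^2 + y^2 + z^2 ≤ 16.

In spherical coordinates, x = ρ sin(φ) cos(θ), y = ρ sin(φ) sin(θ), z = ρ cos(φ), and dV = ρ^2 sin(φ) dρ dφ dθ.

The integrand becomes 12ρ cos(φ), so

    ∭_E (12z) dV = ∫_{0}^{2π} ∫_{0}^{π} ∫_{3}^{4} (12ρ cos(φ)) · ρ^2 sin(φ) dρ dφ dθ.

Inner (ρ): 525sin(2φ)/2.
Middle (φ): 0.
Outer (θ): 0.

Therefore the triple integral equals 0.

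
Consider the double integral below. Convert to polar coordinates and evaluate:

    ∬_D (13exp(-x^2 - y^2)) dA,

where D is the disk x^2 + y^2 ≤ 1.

The region D is 0 ≤ r ≤ 1, 0 ≤ θ ≤ 2π in polar coordinates, where x = r cos(θ), y = r sin(θ), and dA = r dr dθ.

Under the substitution, the integrand becomes 13exp(-r^2), so

    ∬_D (13exp(-x^2 - y^2)) dA = ∫_{0}^{2π} ∫_{0}^{1} (13exp(-r^2)) · r dr dθ.

Inner integral (in r): ∫_{0}^{1} (13exp(-r^2)) · r dr = 13/2 - 13exp(-1)/2.

Outer integral (in θ): ∫_{0}^{2π} (13/2 - 13exp(-1)/2) dθ = -13π exp(-1) + 13π.

Therefore ∬_D (13exp(-x^2 - y^2)) dA = -13π exp(-1) + 13π.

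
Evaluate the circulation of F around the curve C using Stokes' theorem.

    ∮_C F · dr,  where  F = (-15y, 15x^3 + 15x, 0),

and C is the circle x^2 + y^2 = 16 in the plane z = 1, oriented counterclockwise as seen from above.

Let S be the flat disk x^2 + y^2 ≤ 16 in the plane z = 1, with upward unit normal n̂ = ẑ. By Stokes' theorem,

    ∮_C F · dr = ∬_S (∇ × F) · n̂ dS = ∬_D (curl F)_z dA,

where D is the disk x^2 + y^2 ≤ 16.

Compute the curl of F = (-15y, 15x^3 + 15x, 0):
    (∇ × F)_x = ∂F_z/∂y - ∂F_y/∂z = 0,
    (∇ × F)_y = ∂F_x/∂z - ∂F_z/∂x = 0,
    (∇ × F)_z = ∂F_y/∂x - ∂F_x/∂y = 45x^2 + 30.

On z = 1, (curl F)_z = 45x^2 + 30.

Convert to polar (x = r cos θ, y = r sin θ, dA = r dr dθ); the integrand becomes 45r^2cos(θ)^2 + 30, so

    ∬_D (curl F)_z dA = ∫_0^{2π} ∫_0^{4} (45r^2cos(θ)^2 + 30) · r dr dθ.

Inner (r from 0 to 4): 2880cos(θ)^2 + 240.
Outer (θ from 0 to 2π): 3360π.

Therefore ∮_C F · dr = 3360π.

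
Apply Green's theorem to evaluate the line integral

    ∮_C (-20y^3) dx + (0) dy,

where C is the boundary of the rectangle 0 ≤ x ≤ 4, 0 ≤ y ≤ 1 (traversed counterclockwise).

Green's theorem converts the closed line integral into a double integral over the enclosed region D:

    ∮_C P dx + Q dy = ∬_D (∂Q/∂x - ∂P/∂y) dA.

Here P = -20y^3, Q = 0, so

    ∂Q/∂x = 0,    ∂P/∂y = -60y^2,
    ∂Q/∂x - ∂P/∂y = 60y^2.

D is the region 0 ≤ x ≤ 4, 0 ≤ y ≤ 1. Evaluating the double integral:

    ∬_D (60y^2) dA = ∫_0^{4} ∫_0^{1} (60y^2) dy dx.

Inner (y from 0 to 1): 20.
Outer (x from 0 to 4): 80.

Therefore ∮_C P dx + Q dy = 80.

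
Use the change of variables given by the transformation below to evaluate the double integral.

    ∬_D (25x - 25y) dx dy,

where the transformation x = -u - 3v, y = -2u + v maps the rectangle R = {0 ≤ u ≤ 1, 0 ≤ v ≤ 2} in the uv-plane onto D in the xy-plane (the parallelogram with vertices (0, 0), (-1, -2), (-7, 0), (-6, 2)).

Compute the Jacobian determinant of (x, y) with respect to (u, v):

    ∂(x,y)/∂(u,v) = | -1  -3 | = (-1)(1) - (-3)(-2) = -7.
                   | -2  1 |

Its absolute value is |J| = 7 (the area scaling factor).

Substituting x = -u - 3v, y = -2u + v into the integrand,

    25x - 25y → 25u - 100v,

so the integral becomes

    ∬_R (25u - 100v) · |J| du dv = ∫_0^1 ∫_0^2 (175u - 700v) dv du.

Inner (v): 350u - 1400.
Outer (u): -1225.

Therefore ∬_D (25x - 25y) dx dy = -1225.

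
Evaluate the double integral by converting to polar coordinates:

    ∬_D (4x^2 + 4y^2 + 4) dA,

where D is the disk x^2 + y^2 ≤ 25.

The region D is 0 ≤ r ≤ 5, 0 ≤ θ ≤ 2π in polar coordinates, where x = r cos(θ), y = r sin(θ), and dA = r dr dθ.

Under the substitution, the integrand becomes 4r^2 + 4, so

    ∬_D (4x^2 + 4y^2 + 4) dA = ∫_{0}^{2π} ∫_{0}^{5} (4r^2 + 4) · r dr dθ.

Inner integral (in r): ∫_{0}^{5} (4r^2 + 4) · r dr = 675.

Outer integral (in θ): ∫_{0}^{2π} (675) dθ = 1350π.

Therefore ∬_D (4x^2 + 4y^2 + 4) dA = 1350π.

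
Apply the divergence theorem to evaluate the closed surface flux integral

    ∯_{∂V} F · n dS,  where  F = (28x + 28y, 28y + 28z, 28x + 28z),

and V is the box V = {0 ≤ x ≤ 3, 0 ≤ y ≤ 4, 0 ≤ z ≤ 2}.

By the divergence theorem,

    ∯_{∂V} F · n dS = ∭_V (∇ · F) dV.

Compute the divergence:
    ∇ · F = ∂F_x/∂x + ∂F_y/∂y + ∂F_z/∂z = 28 + 28 + 28 = 84.

V is a rectangular box, so dV = dx dy dz with 0 ≤ x ≤ 3, 0 ≤ y ≤ 4, 0 ≤ z ≤ 2.

Integrate (84) over V as an iterated integral:

    ∭_V (∇·F) dV = ∫_0^{3} ∫_0^{4} ∫_0^{2} (84) dz dy dx.

Inner (z from 0 to 2): 168.
Middle (y from 0 to 4): 672.
Outer (x from 0 to 3): 2016.

Therefore ∯_{∂V} F · n dS = 2016.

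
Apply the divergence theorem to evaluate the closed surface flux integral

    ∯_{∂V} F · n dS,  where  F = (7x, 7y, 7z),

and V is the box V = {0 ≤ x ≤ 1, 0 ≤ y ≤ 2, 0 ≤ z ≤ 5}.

By the divergence theorem,

    ∯_{∂V} F · n dS = ∭_V (∇ · F) dV.

Compute the divergence:
    ∇ · F = ∂F_x/∂x + ∂F_y/∂y + ∂F_z/∂z = 7 + 7 + 7 = 21.

V is a rectangular box, so dV = dx dy dz with 0 ≤ x ≤ 1, 0 ≤ y ≤ 2, 0 ≤ z ≤ 5.

Integrate (21) over V as an iterated integral:

    ∭_V (∇·F) dV = ∫_0^{1} ∫_0^{2} ∫_0^{5} (21) dz dy dx.

Inner (z from 0 to 5): 105.
Middle (y from 0 to 2): 210.
Outer (x from 0 to 1): 210.

Therefore ∯_{∂V} F · n dS = 210.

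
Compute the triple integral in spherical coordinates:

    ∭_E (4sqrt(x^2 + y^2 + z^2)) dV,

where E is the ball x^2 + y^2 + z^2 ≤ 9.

In spherical coordinates, x = ρ sin(φ) cos(θ), y = ρ sin(φ) sin(θ), z = ρ cos(φ), and dV = ρ^2 sin(φ) dρ dφ dθ.

The integrand becomes 4ρ, so

    ∭_E (4sqrt(x^2 + y^2 + z^2)) dV = ∫_{0}^{2π} ∫_{0}^{π} ∫_{0}^{3} (4ρ) · ρ^2 sin(φ) dρ dφ dθ.

Inner (ρ): 81sin(φ).
Middle (φ): 162.
Outer (θ): 324π.

Therefore the triple integral equals 324π.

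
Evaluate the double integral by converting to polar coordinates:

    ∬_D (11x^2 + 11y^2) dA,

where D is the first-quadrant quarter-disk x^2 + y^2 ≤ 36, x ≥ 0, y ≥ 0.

The region D is 0 ≤ r ≤ 6, 0 ≤ θ ≤ π/2 in polar coordinates, where x = r cos(θ), y = r sin(θ), and dA = r dr dθ.

Under the substitution, the integrand becomes 11r^2, so

    ∬_D (11x^2 + 11y^2) dA = ∫_{0}^{π/2} ∫_{0}^{6} (11r^2) · r dr dθ.

Inner integral (in r): ∫_{0}^{6} (11r^2) · r dr = 3564.

Outer integral (in θ): ∫_{0}^{π/2} (3564) dθ = 1782π.

Therefore ∬_D (11x^2 + 11y^2) dA = 1782π.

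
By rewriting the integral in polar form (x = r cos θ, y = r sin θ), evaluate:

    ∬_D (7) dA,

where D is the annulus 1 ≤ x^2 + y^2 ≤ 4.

The region D is 1 ≤ r ≤ 2, 0 ≤ θ ≤ 2π in polar coordinates, where x = r cos(θ), y = r sin(θ), and dA = r dr dθ.

Under the substitution, the integrand becomes 7, so

    ∬_D (7) dA = ∫_{0}^{2π} ∫_{1}^{2} (7) · r dr dθ.

Inner integral (in r): ∫_{1}^{2} (7) · r dr = 21/2.

Outer integral (in θ): ∫_{0}^{2π} (21/2) dθ = 21π.

Therefore ∬_D (7) dA = 21π.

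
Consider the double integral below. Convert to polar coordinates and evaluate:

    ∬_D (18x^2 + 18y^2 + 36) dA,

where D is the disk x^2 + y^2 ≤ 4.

The region D is 0 ≤ r ≤ 2, 0 ≤ θ ≤ 2π in polar coordinates, where x = r cos(θ), y = r sin(θ), and dA = r dr dθ.

Under the substitution, the integrand becomes 18r^2 + 36, so

    ∬_D (18x^2 + 18y^2 + 36) dA = ∫_{0}^{2π} ∫_{0}^{2} (18r^2 + 36) · r dr dθ.

Inner integral (in r): ∫_{0}^{2} (18r^2 + 36) · r dr = 144.

Outer integral (in θ): ∫_{0}^{2π} (144) dθ = 288π.

Therefore ∬_D (18x^2 + 18y^2 + 36) dA = 288π.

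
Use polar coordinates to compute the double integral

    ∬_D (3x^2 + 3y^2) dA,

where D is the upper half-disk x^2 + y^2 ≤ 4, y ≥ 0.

The region D is 0 ≤ r ≤ 2, 0 ≤ θ ≤ π in polar coordinates, where x = r cos(θ), y = r sin(θ), and dA = r dr dθ.

Under the substitution, the integrand becomes 3r^2, so

    ∬_D (3x^2 + 3y^2) dA = ∫_{0}^{π} ∫_{0}^{2} (3r^2) · r dr dθ.

Inner integral (in r): ∫_{0}^{2} (3r^2) · r dr = 12.

Outer integral (in θ): ∫_{0}^{π} (12) dθ = 12π.

Therefore ∬_D (3x^2 + 3y^2) dA = 12π.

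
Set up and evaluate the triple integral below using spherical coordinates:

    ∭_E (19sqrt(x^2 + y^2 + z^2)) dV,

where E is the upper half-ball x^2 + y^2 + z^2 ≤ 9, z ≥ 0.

In spherical coordinates, x = ρ sin(φ) cos(θ), y = ρ sin(φ) sin(θ), z = ρ cos(φ), and dV = ρ^2 sin(φ) dρ dφ dθ.

The integrand becomes 19ρ, so

    ∭_E (19sqrt(x^2 + y^2 + z^2)) dV = ∫_{0}^{2π} ∫_{0}^{π/2} ∫_{0}^{3} (19ρ) · ρ^2 sin(φ) dρ dφ dθ.

Inner (ρ): 1539sin(φ)/4.
Middle (φ): 1539/4.
Outer (θ): 1539π/2.

Therefore the triple integral equals 1539π/2.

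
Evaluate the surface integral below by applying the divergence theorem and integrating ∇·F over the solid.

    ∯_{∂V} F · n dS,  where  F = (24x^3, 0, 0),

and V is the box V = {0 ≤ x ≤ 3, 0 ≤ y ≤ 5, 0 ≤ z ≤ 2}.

By the divergence theorem,

    ∯_{∂V} F · n dS = ∭_V (∇ · F) dV.

Compute the divergence:
    ∇ · F = ∂F_x/∂x + ∂F_y/∂y + ∂F_z/∂z = 72x^2 + 0 + 0 = 72x^2.

V is a rectangular box, so dV = dx dy dz with 0 ≤ x ≤ 3, 0 ≤ y ≤ 5, 0 ≤ z ≤ 2.

Integrate (72x^2) over V as an iterated integral:

    ∭_V (∇·F) dV = ∫_0^{3} ∫_0^{5} ∫_0^{2} (72x^2) dz dy dx.

Inner (z from 0 to 2): 144x^2.
Middle (y from 0 to 5): 720x^2.
Outer (x from 0 to 3): 6480.

Therefore ∯_{∂V} F · n dS = 6480.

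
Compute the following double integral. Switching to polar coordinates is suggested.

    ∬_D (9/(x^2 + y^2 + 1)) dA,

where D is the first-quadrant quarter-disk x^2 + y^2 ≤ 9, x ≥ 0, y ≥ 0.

The region D is 0 ≤ r ≤ 3, 0 ≤ θ ≤ π/2 in polar coordinates, where x = r cos(θ), y = r sin(θ), and dA = r dr dθ.

Under the substitution, the integrand becomes 9/(r^2 + 1), so

    ∬_D (9/(x^2 + y^2 + 1)) dA = ∫_{0}^{π/2} ∫_{0}^{3} (9/(r^2 + 1)) · r dr dθ.

Inner integral (in r): ∫_{0}^{3} (9/(r^2 + 1)) · r dr = 9log(10)/2.

Outer integral (in θ): ∫_{0}^{π/2} (9log(10)/2) dθ = 9π log(10)/4.

Therefore ∬_D (9/(x^2 + y^2 + 1)) dA = 9π log(10)/4.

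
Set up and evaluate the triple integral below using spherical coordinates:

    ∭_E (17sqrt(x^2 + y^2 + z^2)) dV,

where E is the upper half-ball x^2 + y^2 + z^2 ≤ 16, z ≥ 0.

In spherical coordinates, x = ρ sin(φ) cos(θ), y = ρ sin(φ) sin(θ), z = ρ cos(φ), and dV = ρ^2 sin(φ) dρ dφ dθ.

The integrand becomes 17ρ, so

    ∭_E (17sqrt(x^2 + y^2 + z^2)) dV = ∫_{0}^{2π} ∫_{0}^{π/2} ∫_{0}^{4} (17ρ) · ρ^2 sin(φ) dρ dφ dθ.

Inner (ρ): 1088sin(φ).
Middle (φ): 1088.
Outer (θ): 2176π.

Therefore the triple integral equals 2176π.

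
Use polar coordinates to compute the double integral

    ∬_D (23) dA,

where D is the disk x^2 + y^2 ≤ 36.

The region D is 0 ≤ r ≤ 6, 0 ≤ θ ≤ 2π in polar coordinates, where x = r cos(θ), y = r sin(θ), and dA = r dr dθ.

Under the substitution, the integrand becomes 23, so

    ∬_D (23) dA = ∫_{0}^{2π} ∫_{0}^{6} (23) · r dr dθ.

Inner integral (in r): ∫_{0}^{6} (23) · r dr = 414.

Outer integral (in θ): ∫_{0}^{2π} (414) dθ = 828π.

Therefore ∬_D (23) dA = 828π.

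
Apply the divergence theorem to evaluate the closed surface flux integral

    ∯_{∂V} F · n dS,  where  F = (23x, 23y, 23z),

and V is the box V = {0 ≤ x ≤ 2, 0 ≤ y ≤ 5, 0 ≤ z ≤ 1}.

By the divergence theorem,

    ∯_{∂V} F · n dS = ∭_V (∇ · F) dV.

Compute the divergence:
    ∇ · F = ∂F_x/∂x + ∂F_y/∂y + ∂F_z/∂z = 23 + 23 + 23 = 69.

V is a rectangular box, so dV = dx dy dz with 0 ≤ x ≤ 2, 0 ≤ y ≤ 5, 0 ≤ z ≤ 1.

Integrate (69) over V as an iterated integral:

    ∭_V (∇·F) dV = ∫_0^{2} ∫_0^{5} ∫_0^{1} (69) dz dy dx.

Inner (z from 0 to 1): 69.
Middle (y from 0 to 5): 345.
Outer (x from 0 to 2): 690.

Therefore ∯_{∂V} F · n dS = 690.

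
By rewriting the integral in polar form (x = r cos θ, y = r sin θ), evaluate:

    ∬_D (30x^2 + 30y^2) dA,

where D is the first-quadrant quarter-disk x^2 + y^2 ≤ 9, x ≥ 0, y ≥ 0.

The region D is 0 ≤ r ≤ 3, 0 ≤ θ ≤ π/2 in polar coordinates, where x = r cos(θ), y = r sin(θ), and dA = r dr dθ.

Under the substitution, the integrand becomes 30r^2, so

    ∬_D (30x^2 + 30y^2) dA = ∫_{0}^{π/2} ∫_{0}^{3} (30r^2) · r dr dθ.

Inner integral (in r): ∫_{0}^{3} (30r^2) · r dr = 1215/2.

Outer integral (in θ): ∫_{0}^{π/2} (1215/2) dθ = 1215π/4.

Therefore ∬_D (30x^2 + 30y^2) dA = 1215π/4.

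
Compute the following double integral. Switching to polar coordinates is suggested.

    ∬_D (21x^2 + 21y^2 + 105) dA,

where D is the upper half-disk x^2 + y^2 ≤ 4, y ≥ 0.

The region D is 0 ≤ r ≤ 2, 0 ≤ θ ≤ π in polar coordinates, where x = r cos(θ), y = r sin(θ), and dA = r dr dθ.

Under the substitution, the integrand becomes 21r^2 + 105, so

    ∬_D (21x^2 + 21y^2 + 105) dA = ∫_{0}^{π} ∫_{0}^{2} (21r^2 + 105) · r dr dθ.

Inner integral (in r): ∫_{0}^{2} (21r^2 + 105) · r dr = 294.

Outer integral (in θ): ∫_{0}^{π} (294) dθ = 294π.

Therefore ∬_D (21x^2 + 21y^2 + 105) dA = 294π.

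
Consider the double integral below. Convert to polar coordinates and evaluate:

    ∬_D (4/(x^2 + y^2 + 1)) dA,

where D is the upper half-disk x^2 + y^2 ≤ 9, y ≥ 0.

The region D is 0 ≤ r ≤ 3, 0 ≤ θ ≤ π in polar coordinates, where x = r cos(θ), y = r sin(θ), and dA = r dr dθ.

Under the substitution, the integrand becomes 4/(r^2 + 1), so

    ∬_D (4/(x^2 + y^2 + 1)) dA = ∫_{0}^{π} ∫_{0}^{3} (4/(r^2 + 1)) · r dr dθ.

Inner integral (in r): ∫_{0}^{3} (4/(r^2 + 1)) · r dr = log(100).

Outer integral (in θ): ∫_{0}^{π} (log(100)) dθ = log(100^π).

Therefore ∬_D (4/(x^2 + y^2 + 1)) dA = log(100^π).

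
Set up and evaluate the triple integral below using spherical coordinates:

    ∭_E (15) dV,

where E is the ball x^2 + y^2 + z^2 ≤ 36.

In spherical coordinates, x = ρ sin(φ) cos(θ), y = ρ sin(φ) sin(θ), z = ρ cos(φ), and dV = ρ^2 sin(φ) dρ dφ dθ.

The integrand becomes 15, so

    ∭_E (15) dV = ∫_{0}^{2π} ∫_{0}^{π} ∫_{0}^{6} (15) · ρ^2 sin(φ) dρ dφ dθ.

Inner (ρ): 1080sin(φ).
Middle (φ): 2160.
Outer (θ): 4320π.

Therefore the triple integral equals 4320π.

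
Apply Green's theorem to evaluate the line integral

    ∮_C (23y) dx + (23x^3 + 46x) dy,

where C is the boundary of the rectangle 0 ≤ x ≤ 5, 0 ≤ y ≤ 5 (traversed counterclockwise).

Green's theorem converts the closed line integral into a double integral over the enclosed region D:

    ∮_C P dx + Q dy = ∬_D (∂Q/∂x - ∂P/∂y) dA.

Here P = 23y, Q = 23x^3 + 46x, so

    ∂Q/∂x = 69x^2 + 46,    ∂P/∂y = 23,
    ∂Q/∂x - ∂P/∂y = 69x^2 + 23.

D is the region 0 ≤ x ≤ 5, 0 ≤ y ≤ 5. Evaluating the double integral:

    ∬_D (69x^2 + 23) dA = ∫_0^{5} ∫_0^{5} (69x^2 + 23) dy dx.

Inner (y from 0 to 5): 345x^2 + 115.
Outer (x from 0 to 5): 14950.

Therefore ∮_C P dx + Q dy = 14950.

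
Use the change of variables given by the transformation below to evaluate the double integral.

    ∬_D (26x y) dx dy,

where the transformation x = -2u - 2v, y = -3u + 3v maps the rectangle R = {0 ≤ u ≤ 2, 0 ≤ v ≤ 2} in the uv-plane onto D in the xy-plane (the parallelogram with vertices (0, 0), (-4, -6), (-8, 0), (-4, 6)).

Compute the Jacobian determinant of (x, y) with respect to (u, v):

    ∂(x,y)/∂(u,v) = | -2  -2 | = (-2)(3) - (-2)(-3) = -12.
                   | -3  3 |

Its absolute value is |J| = 12 (the area scaling factor).

Substituting x = -2u - 2v, y = -3u + 3v into the integrand,

    26x y → 156u^2 - 156v^2,

so the integral becomes

    ∬_R (156u^2 - 156v^2) · |J| du dv = ∫_0^2 ∫_0^2 (1872u^2 - 1872v^2) dv du.

Inner (v): 3744u^2 - 4992.
Outer (u): 0.

Therefore ∬_D (26x y) dx dy = 0.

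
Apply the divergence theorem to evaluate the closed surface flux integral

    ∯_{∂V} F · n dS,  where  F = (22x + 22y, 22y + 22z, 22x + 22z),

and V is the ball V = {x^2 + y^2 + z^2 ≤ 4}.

By the divergence theorem,

    ∯_{∂V} F · n dS = ∭_V (∇ · F) dV.

Compute the divergence:
    ∇ · F = ∂F_x/∂x + ∂F_y/∂y + ∂F_z/∂z = 22 + 22 + 22 = 66.

In spherical coordinates, x = ρ sin(φ) cos(θ), y = ρ sin(φ) sin(θ), z = ρ cos(φ), dV = ρ^2 sin(φ) dρ dφ dθ, with 0 ≤ ρ ≤ 2, 0 ≤ φ ≤ π, 0 ≤ θ ≤ 2π.

The integrand, after substitution and multiplying by the volume element, becomes (66) · ρ^2 sin(φ), so

    ∭_V (∇·F) dV = ∫_0^{2π} ∫_0^{π} ∫_0^{2} (66) · ρ^2 sin(φ) dρ dφ dθ.

Inner (ρ from 0 to 2): 176sin(φ).
Middle (φ from 0 to π): 352.
Outer (θ from 0 to 2π): 704π.

Therefore ∯_{∂V} F · n dS = 704π.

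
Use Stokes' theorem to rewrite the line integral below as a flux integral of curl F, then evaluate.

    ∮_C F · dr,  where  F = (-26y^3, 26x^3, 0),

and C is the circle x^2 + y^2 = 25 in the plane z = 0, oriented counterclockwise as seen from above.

Let S be the flat disk x^2 + y^2 ≤ 25 in the plane z = 0, with upward unit normal n̂ = ẑ. By Stokes' theorem,

    ∮_C F · dr = ∬_S (∇ × F) · n̂ dS = ∬_D (curl F)_z dA,

where D is the disk x^2 + y^2 ≤ 25.

Compute the curl of F = (-26y^3, 26x^3, 0):
    (∇ × F)_x = ∂F_z/∂y - ∂F_y/∂z = 0,
    (∇ × F)_y = ∂F_x/∂z - ∂F_z/∂x = 0,
    (∇ × F)_z = ∂F_y/∂x - ∂F_x/∂y = 78x^2 + 78y^2.

On z = 0, (curl F)_z = 78x^2 + 78y^2.

Convert to polar (x = r cos θ, y = r sin θ, dA = r dr dθ); the integrand becomes 78r^2, so

    ∬_D (curl F)_z dA = ∫_0^{2π} ∫_0^{5} (78r^2) · r dr dθ.

Inner (r from 0 to 5): 24375/2.
Outer (θ from 0 to 2π): 24375π.

Therefore ∮_C F · dr = 24375π.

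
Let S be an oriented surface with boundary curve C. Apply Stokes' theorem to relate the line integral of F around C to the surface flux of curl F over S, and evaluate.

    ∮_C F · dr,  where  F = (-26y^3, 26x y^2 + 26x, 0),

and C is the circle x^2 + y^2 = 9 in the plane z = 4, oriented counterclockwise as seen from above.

Let S be the flat disk x^2 + y^2 ≤ 9 in the plane z = 4, with upward unit normal n̂ = ẑ. By Stokes' theorem,

    ∮_C F · dr = ∬_S (∇ × F) · n̂ dS = ∬_D (curl F)_z dA,

where D is the disk x^2 + y^2 ≤ 9.

Compute the curl of F = (-26y^3, 26x y^2 + 26x, 0):
    (∇ × F)_x = ∂F_z/∂y - ∂F_y/∂z = 0,
    (∇ × F)_y = ∂F_x/∂z - ∂F_z/∂x = 0,
    (∇ × F)_z = ∂F_y/∂x - ∂F_x/∂y = 104y^2 + 26.

On z = 4, (curl F)_z = 104y^2 + 26.

Convert to polar (x = r cos θ, y = r sin θ, dA = r dr dθ); the integrand becomes 104r^2sin(θ)^2 + 26, so

    ∬_D (curl F)_z dA = ∫_0^{2π} ∫_0^{3} (104r^2sin(θ)^2 + 26) · r dr dθ.

Inner (r from 0 to 3): 2106sin(θ)^2 + 117.
Outer (θ from 0 to 2π): 2340π.

Therefore ∮_C F · dr = 2340π.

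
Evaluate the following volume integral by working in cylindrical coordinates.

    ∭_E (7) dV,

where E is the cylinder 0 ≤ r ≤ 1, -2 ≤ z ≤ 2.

In cylindrical coordinates, x = r cos(θ), y = r sin(θ), z = z, and dV = r dr dθ dz.

The integrand becomes 7, so

    ∭_E (7) dV = ∫_{0}^{2π} ∫_{0}^{1} ∫_{-2}^{2} (7) · r dz dr dθ.

Inner (z): 28r.
Middle (r from 0 to 1): 14.
Outer (θ): 28π.

Therefore the triple integral equals 28π.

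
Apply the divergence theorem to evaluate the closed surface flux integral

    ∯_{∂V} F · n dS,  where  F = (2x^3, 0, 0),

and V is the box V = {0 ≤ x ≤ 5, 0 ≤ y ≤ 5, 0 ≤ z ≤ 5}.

By the divergence theorem,

    ∯_{∂V} F · n dS = ∭_V (∇ · F) dV.

Compute the divergence:
    ∇ · F = ∂F_x/∂x + ∂F_y/∂y + ∂F_z/∂z = 6x^2 + 0 + 0 = 6x^2.

V is a rectangular box, so dV = dx dy dz with 0 ≤ x ≤ 5, 0 ≤ y ≤ 5, 0 ≤ z ≤ 5.

Integrate (6x^2) over V as an iterated integral:

    ∭_V (∇·F) dV = ∫_0^{5} ∫_0^{5} ∫_0^{5} (6x^2) dz dy dx.

Inner (z from 0 to 5): 30x^2.
Middle (y from 0 to 5): 150x^2.
Outer (x from 0 to 5): 6250.

Therefore ∯_{∂V} F · n dS = 6250.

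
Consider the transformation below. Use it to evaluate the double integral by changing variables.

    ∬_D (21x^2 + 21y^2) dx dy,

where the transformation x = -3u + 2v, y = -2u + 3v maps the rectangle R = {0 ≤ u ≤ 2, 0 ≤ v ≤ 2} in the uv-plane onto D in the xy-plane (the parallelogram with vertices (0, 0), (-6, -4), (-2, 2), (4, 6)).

Compute the Jacobian determinant of (x, y) with respect to (u, v):

    ∂(x,y)/∂(u,v) = | -3  2 | = (-3)(3) - (2)(-2) = -5.
                   | -2  3 |

Its absolute value is |J| = 5 (the area scaling factor).

Substituting x = -3u + 2v, y = -2u + 3v into the integrand,

    21x^2 + 21y^2 → 273u^2 - 504u v + 273v^2,

so the integral becomes

    ∬_R (273u^2 - 504u v + 273v^2) · |J| du dv = ∫_0^2 ∫_0^2 (1365u^2 - 2520u v + 1365v^2) dv du.

Inner (v): 2730u^2 - 5040u + 3640.
Outer (u): 4480.

Therefore ∬_D (21x^2 + 21y^2) dx dy = 4480.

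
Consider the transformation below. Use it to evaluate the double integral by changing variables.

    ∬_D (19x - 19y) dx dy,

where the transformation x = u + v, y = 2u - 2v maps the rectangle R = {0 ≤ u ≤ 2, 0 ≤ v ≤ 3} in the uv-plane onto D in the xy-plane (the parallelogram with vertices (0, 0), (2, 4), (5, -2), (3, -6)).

Compute the Jacobian determinant of (x, y) with respect to (u, v):

    ∂(x,y)/∂(u,v) = | 1  1 | = (1)(-2) - (1)(2) = -4.
                   | 2  -2 |

Its absolute value is |J| = 4 (the area scaling factor).

Substituting x = u + v, y = 2u - 2v into the integrand,

    19x - 19y → -19u + 57v,

so the integral becomes

    ∬_R (-19u + 57v) · |J| du dv = ∫_0^2 ∫_0^3 (-76u + 228v) dv du.

Inner (v): 1026 - 228u.
Outer (u): 1596.

Therefore ∬_D (19x - 19y) dx dy = 1596.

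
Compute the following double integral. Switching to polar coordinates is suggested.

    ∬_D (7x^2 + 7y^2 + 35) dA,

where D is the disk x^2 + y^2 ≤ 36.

The region D is 0 ≤ r ≤ 6, 0 ≤ θ ≤ 2π in polar coordinates, where x = r cos(θ), y = r sin(θ), and dA = r dr dθ.

Under the substitution, the integrand becomes 7r^2 + 35, so

    ∬_D (7x^2 + 7y^2 + 35) dA = ∫_{0}^{2π} ∫_{0}^{6} (7r^2 + 35) · r dr dθ.

Inner integral (in r): ∫_{0}^{6} (7r^2 + 35) · r dr = 2898.

Outer integral (in θ): ∫_{0}^{2π} (2898) dθ = 5796π.

Therefore ∬_D (7x^2 + 7y^2 + 35) dA = 5796π.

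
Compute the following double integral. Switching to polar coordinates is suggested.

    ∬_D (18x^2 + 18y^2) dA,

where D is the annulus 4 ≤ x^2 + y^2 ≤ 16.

The region D is 2 ≤ r ≤ 4, 0 ≤ θ ≤ 2π in polar coordinates, where x = r cos(θ), y = r sin(θ), and dA = r dr dθ.

Under the substitution, the integrand becomes 18r^2, so

    ∬_D (18x^2 + 18y^2) dA = ∫_{0}^{2π} ∫_{2}^{4} (18r^2) · r dr dθ.

Inner integral (in r): ∫_{2}^{4} (18r^2) · r dr = 1080.

Outer integral (in θ): ∫_{0}^{2π} (1080) dθ = 2160π.

Therefore ∬_D (18x^2 + 18y^2) dA = 2160π.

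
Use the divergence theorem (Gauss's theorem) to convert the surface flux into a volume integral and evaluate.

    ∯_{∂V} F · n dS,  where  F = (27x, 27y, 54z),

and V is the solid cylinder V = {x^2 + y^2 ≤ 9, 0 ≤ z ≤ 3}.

By the divergence theorem,

    ∯_{∂V} F · n dS = ∭_V (∇ · F) dV.

Compute the divergence:
    ∇ · F = ∂F_x/∂x + ∂F_y/∂y + ∂F_z/∂z = 27 + 27 + 54 = 108.

In cylindrical coordinates, x = r cos(θ), y = r sin(θ), z = z, dV = r dr dθ dz, with 0 ≤ r ≤ 3, 0 ≤ θ ≤ 2π, 0 ≤ z ≤ 3.

The integrand, after substitution and multiplying by the volume element, becomes (108) · r, so

    ∭_V (∇·F) dV = ∫_0^{2π} ∫_0^{3} ∫_0^{3} (108) · r dz dr dθ.

Inner (z from 0 to 3): 324r.
Middle (r from 0 to 3): 1458.
Outer (θ from 0 to 2π): 2916π.

Therefore ∯_{∂V} F · n dS = 2916π.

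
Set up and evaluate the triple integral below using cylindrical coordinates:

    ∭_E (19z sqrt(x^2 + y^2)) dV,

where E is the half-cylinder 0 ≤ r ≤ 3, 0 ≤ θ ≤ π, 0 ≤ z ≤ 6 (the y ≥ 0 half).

In cylindrical coordinates, x = r cos(θ), y = r sin(θ), z = z, and dV = r dr dθ dz.

The integrand becomes 19r z, so

    ∭_E (19z sqrt(x^2 + y^2)) dV = ∫_{0}^{π} ∫_{0}^{3} ∫_{0}^{6} (19r z) · r dz dr dθ.

Inner (z): 342r^2.
Middle (r from 0 to 3): 3078.
Outer (θ): 3078π.

Therefore the triple integral equals 3078π.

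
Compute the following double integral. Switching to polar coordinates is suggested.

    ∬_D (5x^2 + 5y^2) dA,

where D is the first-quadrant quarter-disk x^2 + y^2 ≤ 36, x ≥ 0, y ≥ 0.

The region D is 0 ≤ r ≤ 6, 0 ≤ θ ≤ π/2 in polar coordinates, where x = r cos(θ), y = r sin(θ), and dA = r dr dθ.

Under the substitution, the integrand becomes 5r^2, so

    ∬_D (5x^2 + 5y^2) dA = ∫_{0}^{π/2} ∫_{0}^{6} (5r^2) · r dr dθ.

Inner integral (in r): ∫_{0}^{6} (5r^2) · r dr = 1620.

Outer integral (in θ): ∫_{0}^{π/2} (1620) dθ = 810π.

Therefore ∬_D (5x^2 + 5y^2) dA = 810π.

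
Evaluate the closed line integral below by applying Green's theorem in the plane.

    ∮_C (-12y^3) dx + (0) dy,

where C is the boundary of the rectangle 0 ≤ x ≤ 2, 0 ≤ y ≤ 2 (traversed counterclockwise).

Green's theorem converts the closed line integral into a double integral over the enclosed region D:

    ∮_C P dx + Q dy = ∬_D (∂Q/∂x - ∂P/∂y) dA.

Here P = -12y^3, Q = 0, so

    ∂Q/∂x = 0,    ∂P/∂y = -36y^2,
    ∂Q/∂x - ∂P/∂y = 36y^2.

D is the region 0 ≤ x ≤ 2, 0 ≤ y ≤ 2. Evaluating the double integral:

    ∬_D (36y^2) dA = ∫_0^{2} ∫_0^{2} (36y^2) dy dx.

Inner (y from 0 to 2): 96.
Outer (x from 0 to 2): 192.

Therefore ∮_C P dx + Q dy = 192.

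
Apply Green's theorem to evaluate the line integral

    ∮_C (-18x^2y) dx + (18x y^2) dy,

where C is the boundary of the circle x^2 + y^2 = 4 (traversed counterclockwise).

Green's theorem converts the closed line integral into a double integral over the enclosed region D:

    ∮_C P dx + Q dy = ∬_D (∂Q/∂x - ∂P/∂y) dA.

Here P = -18x^2y, Q = 18x y^2, so

    ∂Q/∂x = 18y^2,    ∂P/∂y = -18x^2,
    ∂Q/∂x - ∂P/∂y = 18x^2 + 18y^2.

D is the region x^2 + y^2 ≤ 4. Evaluating the double integral:

In polar coordinates (x = r cos θ, y = r sin θ, dA = r dr dθ) the integrand becomes 18r^2, so

    ∬_D (18x^2 + 18y^2) dA = ∫_0^{2π} ∫_0^{2} (18r^2) · r dr dθ.

Inner (r from 0 to 2): 72.
Outer (θ from 0 to 2π): 144π.

Therefore ∮_C P dx + Q dy = 144π.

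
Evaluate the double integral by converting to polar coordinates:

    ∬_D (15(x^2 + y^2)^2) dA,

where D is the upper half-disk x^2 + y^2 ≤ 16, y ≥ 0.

The region D is 0 ≤ r ≤ 4, 0 ≤ θ ≤ π in polar coordinates, where x = r cos(θ), y = r sin(θ), and dA = r dr dθ.

Under the substitution, the integrand becomes 15r^4, so

    ∬_D (15(x^2 + y^2)^2) dA = ∫_{0}^{π} ∫_{0}^{4} (15r^4) · r dr dθ.

Inner integral (in r): ∫_{0}^{4} (15r^4) · r dr = 10240.

Outer integral (in θ): ∫_{0}^{π} (10240) dθ = 10240π.

Therefore ∬_D (15(x^2 + y^2)^2) dA = 10240π.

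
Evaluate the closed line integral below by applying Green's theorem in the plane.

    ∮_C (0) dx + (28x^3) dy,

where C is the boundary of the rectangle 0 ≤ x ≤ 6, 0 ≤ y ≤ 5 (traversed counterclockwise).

Green's theorem converts the closed line integral into a double integral over the enclosed region D:

    ∮_C P dx + Q dy = ∬_D (∂Q/∂x - ∂P/∂y) dA.

Here P = 0, Q = 28x^3, so

    ∂Q/∂x = 84x^2,    ∂P/∂y = 0,
    ∂Q/∂x - ∂P/∂y = 84x^2.

D is the region 0 ≤ x ≤ 6, 0 ≤ y ≤ 5. Evaluating the double integral:

    ∬_D (84x^2) dA = ∫_0^{6} ∫_0^{5} (84x^2) dy dx.

Inner (y from 0 to 5): 420x^2.
Outer (x from 0 to 6): 30240.

Therefore ∮_C P dx + Q dy = 30240.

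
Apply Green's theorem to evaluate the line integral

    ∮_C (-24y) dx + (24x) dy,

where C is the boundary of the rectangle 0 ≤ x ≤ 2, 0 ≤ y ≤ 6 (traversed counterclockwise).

Green's theorem converts the closed line integral into a double integral over the enclosed region D:

    ∮_C P dx + Q dy = ∬_D (∂Q/∂x - ∂P/∂y) dA.

Here P = -24y, Q = 24x, so

    ∂Q/∂x = 24,    ∂P/∂y = -24,
    ∂Q/∂x - ∂P/∂y = 48.

D is the region 0 ≤ x ≤ 2, 0 ≤ y ≤ 6. Evaluating the double integral:

    ∬_D (48) dA = ∫_0^{2} ∫_0^{6} (48) dy dx.

Inner (y from 0 to 6): 288.
Outer (x from 0 to 2): 576.

Therefore ∮_C P dx + Q dy = 576.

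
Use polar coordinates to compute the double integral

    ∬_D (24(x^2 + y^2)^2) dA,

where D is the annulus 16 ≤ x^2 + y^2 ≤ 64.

The region D is 4 ≤ r ≤ 8, 0 ≤ θ ≤ 2π in polar coordinates, where x = r cos(θ), y = r sin(θ), and dA = r dr dθ.

Under the substitution, the integrand becomes 24r^4, so

    ∬_D (24(x^2 + y^2)^2) dA = ∫_{0}^{2π} ∫_{4}^{8} (24r^4) · r dr dθ.

Inner integral (in r): ∫_{4}^{8} (24r^4) · r dr = 1032192.

Outer integral (in θ): ∫_{0}^{2π} (1032192) dθ = 2064384π.

Therefore ∬_D (24(x^2 + y^2)^2) dA = 2064384π.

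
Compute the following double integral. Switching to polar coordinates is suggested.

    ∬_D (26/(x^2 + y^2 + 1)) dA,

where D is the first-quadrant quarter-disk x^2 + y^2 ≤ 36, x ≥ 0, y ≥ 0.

The region D is 0 ≤ r ≤ 6, 0 ≤ θ ≤ π/2 in polar coordinates, where x = r cos(θ), y = r sin(θ), and dA = r dr dθ.

Under the substitution, the integrand becomes 26/(r^2 + 1), so

    ∬_D (26/(x^2 + y^2 + 1)) dA = ∫_{0}^{π/2} ∫_{0}^{6} (26/(r^2 + 1)) · r dr dθ.

Inner integral (in r): ∫_{0}^{6} (26/(r^2 + 1)) · r dr = log(243569224216081305397).

Outer integral (in θ): ∫_{0}^{π/2} (log(243569224216081305397)) dθ = log(243569224216081305397^(π/2)).

Therefore ∬_D (26/(x^2 + y^2 + 1)) dA = log(243569224216081305397^(π/2)).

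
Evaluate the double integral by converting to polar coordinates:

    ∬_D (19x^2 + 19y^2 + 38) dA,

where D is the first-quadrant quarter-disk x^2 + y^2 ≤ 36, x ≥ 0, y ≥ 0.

The region D is 0 ≤ r ≤ 6, 0 ≤ θ ≤ π/2 in polar coordinates, where x = r cos(θ), y = r sin(θ), and dA = r dr dθ.

Under the substitution, the integrand becomes 19r^2 + 38, so

    ∬_D (19x^2 + 19y^2 + 38) dA = ∫_{0}^{π/2} ∫_{0}^{6} (19r^2 + 38) · r dr dθ.

Inner integral (in r): ∫_{0}^{6} (19r^2 + 38) · r dr = 6840.

Outer integral (in θ): ∫_{0}^{π/2} (6840) dθ = 3420π.

Therefore ∬_D (19x^2 + 19y^2 + 38) dA = 3420π.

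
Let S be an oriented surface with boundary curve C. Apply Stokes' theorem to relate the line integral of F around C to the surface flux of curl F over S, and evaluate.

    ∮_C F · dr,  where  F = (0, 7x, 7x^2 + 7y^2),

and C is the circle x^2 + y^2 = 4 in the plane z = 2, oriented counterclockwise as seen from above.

Let S be the flat disk x^2 + y^2 ≤ 4 in the plane z = 2, with upward unit normal n̂ = ẑ. By Stokes' theorem,

    ∮_C F · dr = ∬_S (∇ × F) · n̂ dS = ∬_D (curl F)_z dA,

where D is the disk x^2 + y^2 ≤ 4.

Compute the curl of F = (0, 7x, 7x^2 + 7y^2):
    (∇ × F)_x = ∂F_z/∂y - ∂F_y/∂z = 14y,
    (∇ × F)_y = ∂F_x/∂z - ∂F_z/∂x = -14x,
    (∇ × F)_z = ∂F_y/∂x - ∂F_x/∂y = 7.

On z = 2, (curl F)_z = 7.

Convert to polar (x = r cos θ, y = r sin θ, dA = r dr dθ); the integrand becomes 7, so

    ∬_D (curl F)_z dA = ∫_0^{2π} ∫_0^{2} (7) · r dr dθ.

Inner (r from 0 to 2): 14.
Outer (θ from 0 to 2π): 28π.

Therefore ∮_C F · dr = 28π.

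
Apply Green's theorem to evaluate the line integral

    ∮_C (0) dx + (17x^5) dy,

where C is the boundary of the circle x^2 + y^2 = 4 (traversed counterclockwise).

Green's theorem converts the closed line integral into a double integral over the enclosed region D:

    ∮_C P dx + Q dy = ∬_D (∂Q/∂x - ∂P/∂y) dA.

Here P = 0, Q = 17x^5, so

    ∂Q/∂x = 85x^4,    ∂P/∂y = 0,
    ∂Q/∂x - ∂P/∂y = 85x^4.

D is the region x^2 + y^2 ≤ 4. Evaluating the double integral:

In polar coordinates (x = r cos θ, y = r sin θ, dA = r dr dθ) the integrand becomes 85r^4cos(θ)^4, so

    ∬_D (85x^4) dA = ∫_0^{2π} ∫_0^{2} (85r^4cos(θ)^4) · r dr dθ.

Inner (r from 0 to 2): 2720cos(θ)^4/3.
Outer (θ from 0 to 2π): 680π.

Therefore ∮_C P dx + Q dy = 680π.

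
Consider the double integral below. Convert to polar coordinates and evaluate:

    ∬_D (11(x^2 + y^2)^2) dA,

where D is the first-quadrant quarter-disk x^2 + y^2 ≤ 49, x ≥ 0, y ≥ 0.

The region D is 0 ≤ r ≤ 7, 0 ≤ θ ≤ π/2 in polar coordinates, where x = r cos(θ), y = r sin(θ), and dA = r dr dθ.

Under the substitution, the integrand becomes 11r^4, so

    ∬_D (11(x^2 + y^2)^2) dA = ∫_{0}^{π/2} ∫_{0}^{7} (11r^4) · r dr dθ.

Inner integral (in r): ∫_{0}^{7} (11r^4) · r dr = 1294139/6.

Outer integral (in θ): ∫_{0}^{π/2} (1294139/6) dθ = 1294139π/12.

Therefore ∬_D (11(x^2 + y^2)^2) dA = 1294139π/12.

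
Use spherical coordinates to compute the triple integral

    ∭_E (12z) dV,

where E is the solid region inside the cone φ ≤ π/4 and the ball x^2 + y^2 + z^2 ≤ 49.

In spherical coordinates, x = ρ sin(φ) cos(θ), y = ρ sin(φ) sin(θ), z = ρ cos(φ), and dV = ρ^2 sin(φ) dρ dφ dθ.

The integrand becomes 12ρ cos(φ), so

    ∭_E (12z) dV = ∫_{0}^{2π} ∫_{0}^{π/4} ∫_{0}^{7} (12ρ cos(φ)) · ρ^2 sin(φ) dρ dφ dθ.

Inner (ρ): 7203sin(2φ)/2.
Middle (φ): 7203/4.
Outer (θ): 7203π/2.

Therefore the triple integral equals 7203π/2.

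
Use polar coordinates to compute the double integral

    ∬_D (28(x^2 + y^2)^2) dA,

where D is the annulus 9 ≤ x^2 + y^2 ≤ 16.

The region D is 3 ≤ r ≤ 4, 0 ≤ θ ≤ 2π in polar coordinates, where x = r cos(θ), y = r sin(θ), and dA = r dr dθ.

Under the substitution, the integrand becomes 28r^4, so

    ∬_D (28(x^2 + y^2)^2) dA = ∫_{0}^{2π} ∫_{3}^{4} (28r^4) · r dr dθ.

Inner integral (in r): ∫_{3}^{4} (28r^4) · r dr = 47138/3.

Outer integral (in θ): ∫_{0}^{2π} (47138/3) dθ = 94276π/3.

Therefore ∬_D (28(x^2 + y^2)^2) dA = 94276π/3.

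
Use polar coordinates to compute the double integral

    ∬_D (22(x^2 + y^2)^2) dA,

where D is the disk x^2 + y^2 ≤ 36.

The region D is 0 ≤ r ≤ 6, 0 ≤ θ ≤ 2π in polar coordinates, where x = r cos(θ), y = r sin(θ), and dA = r dr dθ.

Under the substitution, the integrand becomes 22r^4, so

    ∬_D (22(x^2 + y^2)^2) dA = ∫_{0}^{2π} ∫_{0}^{6} (22r^4) · r dr dθ.

Inner integral (in r): ∫_{0}^{6} (22r^4) · r dr = 171072.

Outer integral (in θ): ∫_{0}^{2π} (171072) dθ = 342144π.

Therefore ∬_D (22(x^2 + y^2)^2) dA = 342144π.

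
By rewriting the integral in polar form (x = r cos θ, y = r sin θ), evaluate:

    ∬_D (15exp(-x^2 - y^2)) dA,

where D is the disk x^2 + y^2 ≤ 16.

The region D is 0 ≤ r ≤ 4, 0 ≤ θ ≤ 2π in polar coordinates, where x = r cos(θ), y = r sin(θ), and dA = r dr dθ.

Under the substitution, the integrand becomes 15exp(-r^2), so

    ∬_D (15exp(-x^2 - y^2)) dA = ∫_{0}^{2π} ∫_{0}^{4} (15exp(-r^2)) · r dr dθ.

Inner integral (in r): ∫_{0}^{4} (15exp(-r^2)) · r dr = 15/2 - 15exp(-16)/2.

Outer integral (in θ): ∫_{0}^{2π} (15/2 - 15exp(-16)/2) dθ = -15π exp(-16) + 15π.

Therefore ∬_D (15exp(-x^2 - y^2)) dA = -15π exp(-16) + 15π.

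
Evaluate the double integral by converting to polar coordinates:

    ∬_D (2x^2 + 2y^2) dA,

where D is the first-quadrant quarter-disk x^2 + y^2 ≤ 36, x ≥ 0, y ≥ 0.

The region D is 0 ≤ r ≤ 6, 0 ≤ θ ≤ π/2 in polar coordinates, where x = r cos(θ), y = r sin(θ), and dA = r dr dθ.

Under the substitution, the integrand becomes 2r^2, so

    ∬_D (2x^2 + 2y^2) dA = ∫_{0}^{π/2} ∫_{0}^{6} (2r^2) · r dr dθ.

Inner integral (in r): ∫_{0}^{6} (2r^2) · r dr = 648.

Outer integral (in θ): ∫_{0}^{π/2} (648) dθ = 324π.

Therefore ∬_D (2x^2 + 2y^2) dA = 324π.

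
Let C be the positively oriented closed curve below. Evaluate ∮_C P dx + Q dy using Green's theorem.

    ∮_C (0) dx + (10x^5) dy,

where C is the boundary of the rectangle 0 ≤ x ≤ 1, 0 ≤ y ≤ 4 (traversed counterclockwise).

Green's theorem converts the closed line integral into a double integral over the enclosed region D:

    ∮_C P dx + Q dy = ∬_D (∂Q/∂x - ∂P/∂y) dA.

Here P = 0, Q = 10x^5, so

    ∂Q/∂x = 50x^4,    ∂P/∂y = 0,
    ∂Q/∂x - ∂P/∂y = 50x^4.

D is the region 0 ≤ x ≤ 1, 0 ≤ y ≤ 4. Evaluating the double integral:

    ∬_D (50x^4) dA = ∫_0^{1} ∫_0^{4} (50x^4) dy dx.

Inner (y from 0 to 4): 200x^4.
Outer (x from 0 to 1): 40.

Therefore ∮_C P dx + Q dy = 40.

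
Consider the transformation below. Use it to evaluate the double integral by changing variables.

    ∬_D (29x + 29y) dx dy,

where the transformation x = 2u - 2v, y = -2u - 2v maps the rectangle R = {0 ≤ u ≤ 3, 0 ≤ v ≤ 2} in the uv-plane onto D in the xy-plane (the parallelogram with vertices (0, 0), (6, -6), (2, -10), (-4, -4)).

Compute the Jacobian determinant of (x, y) with respect to (u, v):

    ∂(x,y)/∂(u,v) = | 2  -2 | = (2)(-2) - (-2)(-2) = -8.
                   | -2  -2 |

Its absolute value is |J| = 8 (the area scaling factor).

Substituting x = 2u - 2v, y = -2u - 2v into the integrand,

    29x + 29y → -116v,

so the integral becomes

    ∬_R (-116v) · |J| du dv = ∫_0^3 ∫_0^2 (-928v) dv du.

Inner (v): -1856.
Outer (u): -5568.

Therefore ∬_D (29x + 29y) dx dy = -5568.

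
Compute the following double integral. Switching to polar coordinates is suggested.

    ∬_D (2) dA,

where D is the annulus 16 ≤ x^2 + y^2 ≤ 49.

The region D is 4 ≤ r ≤ 7, 0 ≤ θ ≤ 2π in polar coordinates, where x = r cos(θ), y = r sin(θ), and dA = r dr dθ.

Under the substitution, the integrand becomes 2, so

    ∬_D (2) dA = ∫_{0}^{2π} ∫_{4}^{7} (2) · r dr dθ.

Inner integral (in r): ∫_{4}^{7} (2) · r dr = 33.

Outer integral (in θ): ∫_{0}^{2π} (33) dθ = 66π.

Therefore ∬_D (2) dA = 66π.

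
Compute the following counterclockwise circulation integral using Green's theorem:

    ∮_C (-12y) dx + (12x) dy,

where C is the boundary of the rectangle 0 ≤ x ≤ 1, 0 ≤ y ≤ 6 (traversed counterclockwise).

Green's theorem converts the closed line integral into a double integral over the enclosed region D:

    ∮_C P dx + Q dy = ∬_D (∂Q/∂x - ∂P/∂y) dA.

Here P = -12y, Q = 12x, so

    ∂Q/∂x = 12,    ∂P/∂y = -12,
    ∂Q/∂x - ∂P/∂y = 24.

D is the region 0 ≤ x ≤ 1, 0 ≤ y ≤ 6. Evaluating the double integral:

    ∬_D (24) dA = ∫_0^{1} ∫_0^{6} (24) dy dx.

Inner (y from 0 to 6): 144.
Outer (x from 0 to 1): 144.

Therefore ∮_C P dx + Q dy = 144.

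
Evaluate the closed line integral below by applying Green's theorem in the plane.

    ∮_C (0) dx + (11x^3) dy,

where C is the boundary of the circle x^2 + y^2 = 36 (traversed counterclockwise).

Green's theorem converts the closed line integral into a double integral over the enclosed region D:

    ∮_C P dx + Q dy = ∬_D (∂Q/∂x - ∂P/∂y) dA.

Here P = 0, Q = 11x^3, so

    ∂Q/∂x = 33x^2,    ∂P/∂y = 0,
    ∂Q/∂x - ∂P/∂y = 33x^2.

D is the region x^2 + y^2 ≤ 36. Evaluating the double integral:

In polar coordinates (x = r cos θ, y = r sin θ, dA = r dr dθ) the integrand becomes 33r^2cos(θ)^2, so

    ∬_D (33x^2) dA = ∫_0^{2π} ∫_0^{6} (33r^2cos(θ)^2) · r dr dθ.

Inner (r from 0 to 6): 10692cos(θ)^2.
Outer (θ from 0 to 2π): 10692π.

Therefore ∮_C P dx + Q dy = 10692π.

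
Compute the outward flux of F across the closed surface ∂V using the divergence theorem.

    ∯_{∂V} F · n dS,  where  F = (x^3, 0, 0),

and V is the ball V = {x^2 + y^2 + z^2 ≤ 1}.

By the divergence theorem,

    ∯_{∂V} F · n dS = ∭_V (∇ · F) dV.

Compute the divergence:
    ∇ · F = ∂F_x/∂x + ∂F_y/∂y + ∂F_z/∂z = 3x^2 + 0 + 0 = 3x^2.

In spherical coordinates, x = ρ sin(φ) cos(θ), y = ρ sin(φ) sin(θ), z = ρ cos(φ), dV = ρ^2 sin(φ) dρ dφ dθ, with 0 ≤ ρ ≤ 1, 0 ≤ φ ≤ π, 0 ≤ θ ≤ 2π.

The integrand, after substitution and multiplying by the volume element, becomes (3ρ^2sin(φ)^2cos(θ)^2) · ρ^2 sin(φ), so

    ∭_V (∇·F) dV = ∫_0^{2π} ∫_0^{π} ∫_0^{1} (3ρ^2sin(φ)^2cos(θ)^2) · ρ^2 sin(φ) dρ dφ dθ.

Inner (ρ from 0 to 1): 3sin(φ)^3cos(θ)^2/5.
Middle (φ from 0 to π): 4cos(θ)^2/5.
Outer (θ from 0 to 2π): 4π/5.

Therefore ∯_{∂V} F · n dS = 4π/5.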